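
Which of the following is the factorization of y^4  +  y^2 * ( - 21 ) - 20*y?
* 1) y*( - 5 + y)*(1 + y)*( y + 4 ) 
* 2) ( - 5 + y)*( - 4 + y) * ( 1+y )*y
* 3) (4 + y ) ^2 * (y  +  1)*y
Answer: 1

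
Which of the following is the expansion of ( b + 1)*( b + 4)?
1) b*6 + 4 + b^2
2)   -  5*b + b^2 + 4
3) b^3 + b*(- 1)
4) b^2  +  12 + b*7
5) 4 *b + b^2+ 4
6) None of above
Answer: 6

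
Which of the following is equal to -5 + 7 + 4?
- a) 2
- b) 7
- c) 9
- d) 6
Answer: d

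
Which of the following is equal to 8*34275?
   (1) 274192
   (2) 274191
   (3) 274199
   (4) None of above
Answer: 4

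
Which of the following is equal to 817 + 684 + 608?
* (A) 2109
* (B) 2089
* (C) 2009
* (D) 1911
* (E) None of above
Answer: A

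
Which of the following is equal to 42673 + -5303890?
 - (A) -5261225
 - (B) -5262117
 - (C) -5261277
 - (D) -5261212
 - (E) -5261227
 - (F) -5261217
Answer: F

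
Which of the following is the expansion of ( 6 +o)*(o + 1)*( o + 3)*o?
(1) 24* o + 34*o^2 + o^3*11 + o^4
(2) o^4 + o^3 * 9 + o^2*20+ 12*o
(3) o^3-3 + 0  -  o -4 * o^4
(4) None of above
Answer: 4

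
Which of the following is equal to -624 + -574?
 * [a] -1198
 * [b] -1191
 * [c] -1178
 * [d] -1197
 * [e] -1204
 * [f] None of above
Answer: a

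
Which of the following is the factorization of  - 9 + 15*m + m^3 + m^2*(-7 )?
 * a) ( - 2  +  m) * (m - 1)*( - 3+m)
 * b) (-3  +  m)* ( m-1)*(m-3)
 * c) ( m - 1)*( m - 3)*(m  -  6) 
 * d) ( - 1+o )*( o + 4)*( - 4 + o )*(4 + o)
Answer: b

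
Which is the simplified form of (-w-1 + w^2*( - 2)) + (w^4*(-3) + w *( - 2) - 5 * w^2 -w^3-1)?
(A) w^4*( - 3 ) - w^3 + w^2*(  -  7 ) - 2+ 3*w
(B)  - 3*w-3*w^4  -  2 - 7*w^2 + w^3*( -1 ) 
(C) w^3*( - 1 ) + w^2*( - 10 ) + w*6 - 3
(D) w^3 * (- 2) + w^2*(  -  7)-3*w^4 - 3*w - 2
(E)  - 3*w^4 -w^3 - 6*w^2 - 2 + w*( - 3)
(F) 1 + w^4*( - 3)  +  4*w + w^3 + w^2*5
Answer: B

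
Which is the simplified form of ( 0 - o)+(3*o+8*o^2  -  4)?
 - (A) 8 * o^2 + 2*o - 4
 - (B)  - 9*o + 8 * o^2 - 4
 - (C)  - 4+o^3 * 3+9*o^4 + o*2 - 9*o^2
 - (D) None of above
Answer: A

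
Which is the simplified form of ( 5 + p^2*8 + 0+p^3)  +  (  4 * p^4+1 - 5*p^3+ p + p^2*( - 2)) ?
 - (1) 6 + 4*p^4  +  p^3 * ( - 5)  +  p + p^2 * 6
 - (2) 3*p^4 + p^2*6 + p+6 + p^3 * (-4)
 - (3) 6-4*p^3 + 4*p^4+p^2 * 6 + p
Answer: 3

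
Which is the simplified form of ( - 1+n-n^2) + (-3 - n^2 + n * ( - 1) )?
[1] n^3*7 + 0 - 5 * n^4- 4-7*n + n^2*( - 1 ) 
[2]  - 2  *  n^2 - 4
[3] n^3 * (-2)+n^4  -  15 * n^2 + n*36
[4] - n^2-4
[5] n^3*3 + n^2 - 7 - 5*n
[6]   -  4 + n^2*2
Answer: 2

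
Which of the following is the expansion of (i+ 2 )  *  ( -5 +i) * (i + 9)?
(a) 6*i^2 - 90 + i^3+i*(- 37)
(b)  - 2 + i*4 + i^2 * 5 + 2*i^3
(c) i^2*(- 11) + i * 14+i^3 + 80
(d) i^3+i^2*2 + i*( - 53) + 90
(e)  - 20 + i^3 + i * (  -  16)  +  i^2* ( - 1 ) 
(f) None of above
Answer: a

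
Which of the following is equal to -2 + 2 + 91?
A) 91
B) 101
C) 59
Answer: A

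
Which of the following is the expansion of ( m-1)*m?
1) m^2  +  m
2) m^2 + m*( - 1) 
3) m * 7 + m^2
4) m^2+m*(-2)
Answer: 2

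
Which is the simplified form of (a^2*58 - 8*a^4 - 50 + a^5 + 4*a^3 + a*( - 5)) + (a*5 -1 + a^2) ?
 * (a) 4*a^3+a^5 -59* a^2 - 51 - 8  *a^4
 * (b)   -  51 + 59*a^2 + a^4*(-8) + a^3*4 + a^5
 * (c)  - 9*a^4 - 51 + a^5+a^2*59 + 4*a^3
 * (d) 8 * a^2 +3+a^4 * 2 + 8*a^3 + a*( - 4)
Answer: b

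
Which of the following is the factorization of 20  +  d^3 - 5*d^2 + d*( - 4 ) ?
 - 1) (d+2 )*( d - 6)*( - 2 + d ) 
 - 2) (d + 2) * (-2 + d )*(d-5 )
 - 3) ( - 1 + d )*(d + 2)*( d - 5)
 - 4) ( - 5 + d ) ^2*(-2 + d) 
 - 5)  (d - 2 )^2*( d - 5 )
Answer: 2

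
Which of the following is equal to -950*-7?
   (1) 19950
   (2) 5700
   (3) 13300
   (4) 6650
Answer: 4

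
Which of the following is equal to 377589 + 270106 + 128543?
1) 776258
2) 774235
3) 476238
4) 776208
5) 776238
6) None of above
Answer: 5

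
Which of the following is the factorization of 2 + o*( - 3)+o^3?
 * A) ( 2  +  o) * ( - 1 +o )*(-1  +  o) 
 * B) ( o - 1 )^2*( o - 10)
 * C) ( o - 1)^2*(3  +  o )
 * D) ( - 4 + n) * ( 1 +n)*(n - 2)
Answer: A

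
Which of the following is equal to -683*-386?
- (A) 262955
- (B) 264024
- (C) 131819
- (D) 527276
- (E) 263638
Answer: E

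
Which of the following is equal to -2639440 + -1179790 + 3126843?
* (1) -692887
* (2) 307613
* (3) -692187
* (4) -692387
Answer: 4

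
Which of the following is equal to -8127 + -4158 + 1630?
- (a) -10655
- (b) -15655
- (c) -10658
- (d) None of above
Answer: a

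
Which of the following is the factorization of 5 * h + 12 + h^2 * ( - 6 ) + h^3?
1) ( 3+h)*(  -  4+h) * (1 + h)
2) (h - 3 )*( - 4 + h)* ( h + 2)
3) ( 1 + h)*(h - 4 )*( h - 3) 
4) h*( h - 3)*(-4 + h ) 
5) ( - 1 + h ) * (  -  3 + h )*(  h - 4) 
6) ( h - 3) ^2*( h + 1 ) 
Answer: 3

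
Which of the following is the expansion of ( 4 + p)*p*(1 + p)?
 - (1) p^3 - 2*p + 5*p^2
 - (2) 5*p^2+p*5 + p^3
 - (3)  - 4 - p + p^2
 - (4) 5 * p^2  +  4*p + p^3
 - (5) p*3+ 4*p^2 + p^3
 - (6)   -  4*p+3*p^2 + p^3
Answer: 4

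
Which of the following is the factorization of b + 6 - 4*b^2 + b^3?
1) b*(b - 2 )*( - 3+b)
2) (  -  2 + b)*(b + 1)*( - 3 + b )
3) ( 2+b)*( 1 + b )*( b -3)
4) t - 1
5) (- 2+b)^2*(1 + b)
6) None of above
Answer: 2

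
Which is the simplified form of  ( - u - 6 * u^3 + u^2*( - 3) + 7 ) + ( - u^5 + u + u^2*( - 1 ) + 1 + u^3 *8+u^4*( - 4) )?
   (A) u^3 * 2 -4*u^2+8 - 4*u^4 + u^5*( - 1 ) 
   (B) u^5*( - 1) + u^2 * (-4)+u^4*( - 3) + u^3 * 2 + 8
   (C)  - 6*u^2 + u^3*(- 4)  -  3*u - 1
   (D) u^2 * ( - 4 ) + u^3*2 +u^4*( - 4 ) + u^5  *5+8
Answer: A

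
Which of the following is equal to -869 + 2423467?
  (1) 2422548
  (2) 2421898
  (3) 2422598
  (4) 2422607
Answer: 3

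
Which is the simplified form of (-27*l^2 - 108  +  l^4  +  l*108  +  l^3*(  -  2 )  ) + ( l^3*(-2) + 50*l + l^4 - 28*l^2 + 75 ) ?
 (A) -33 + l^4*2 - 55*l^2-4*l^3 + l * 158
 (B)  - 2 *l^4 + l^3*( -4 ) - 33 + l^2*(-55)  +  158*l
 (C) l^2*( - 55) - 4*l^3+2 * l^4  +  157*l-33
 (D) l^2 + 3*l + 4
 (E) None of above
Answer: A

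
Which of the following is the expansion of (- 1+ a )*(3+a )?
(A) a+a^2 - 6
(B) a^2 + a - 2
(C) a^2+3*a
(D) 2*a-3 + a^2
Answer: D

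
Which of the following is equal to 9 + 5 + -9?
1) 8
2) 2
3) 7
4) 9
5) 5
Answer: 5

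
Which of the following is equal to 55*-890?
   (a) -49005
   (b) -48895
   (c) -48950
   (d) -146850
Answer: c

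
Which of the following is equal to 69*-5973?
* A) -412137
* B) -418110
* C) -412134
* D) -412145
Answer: A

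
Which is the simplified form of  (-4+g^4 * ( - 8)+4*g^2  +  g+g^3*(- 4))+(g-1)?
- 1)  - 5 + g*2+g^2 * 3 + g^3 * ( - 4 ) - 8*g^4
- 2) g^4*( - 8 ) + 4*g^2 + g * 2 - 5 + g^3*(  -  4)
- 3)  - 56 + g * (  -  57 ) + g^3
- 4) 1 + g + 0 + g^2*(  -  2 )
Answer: 2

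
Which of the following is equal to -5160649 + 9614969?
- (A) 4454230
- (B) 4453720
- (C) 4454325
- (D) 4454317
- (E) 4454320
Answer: E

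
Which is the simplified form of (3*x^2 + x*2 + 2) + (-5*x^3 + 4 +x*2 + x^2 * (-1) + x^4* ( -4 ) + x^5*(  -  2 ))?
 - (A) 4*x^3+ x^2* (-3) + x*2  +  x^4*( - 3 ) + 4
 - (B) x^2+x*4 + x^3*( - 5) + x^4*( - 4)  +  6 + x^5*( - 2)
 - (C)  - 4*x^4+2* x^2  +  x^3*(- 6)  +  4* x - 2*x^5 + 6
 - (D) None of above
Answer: D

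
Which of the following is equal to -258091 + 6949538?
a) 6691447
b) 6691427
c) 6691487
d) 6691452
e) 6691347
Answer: a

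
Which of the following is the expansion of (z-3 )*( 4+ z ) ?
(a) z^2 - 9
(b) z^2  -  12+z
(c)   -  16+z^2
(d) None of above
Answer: b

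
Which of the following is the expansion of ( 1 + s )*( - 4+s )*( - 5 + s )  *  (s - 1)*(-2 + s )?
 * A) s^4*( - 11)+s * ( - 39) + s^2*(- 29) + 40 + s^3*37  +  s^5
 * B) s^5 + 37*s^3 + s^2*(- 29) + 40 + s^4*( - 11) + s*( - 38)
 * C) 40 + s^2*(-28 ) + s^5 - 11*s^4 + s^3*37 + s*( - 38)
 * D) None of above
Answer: B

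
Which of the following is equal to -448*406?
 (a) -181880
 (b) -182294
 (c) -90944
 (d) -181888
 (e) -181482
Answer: d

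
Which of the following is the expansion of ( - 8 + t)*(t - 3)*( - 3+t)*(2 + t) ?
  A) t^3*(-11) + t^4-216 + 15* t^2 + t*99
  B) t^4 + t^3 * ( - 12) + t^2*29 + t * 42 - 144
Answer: B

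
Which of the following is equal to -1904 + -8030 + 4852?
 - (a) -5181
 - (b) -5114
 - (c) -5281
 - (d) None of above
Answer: d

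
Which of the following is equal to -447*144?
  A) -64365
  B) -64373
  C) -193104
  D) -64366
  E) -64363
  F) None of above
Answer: F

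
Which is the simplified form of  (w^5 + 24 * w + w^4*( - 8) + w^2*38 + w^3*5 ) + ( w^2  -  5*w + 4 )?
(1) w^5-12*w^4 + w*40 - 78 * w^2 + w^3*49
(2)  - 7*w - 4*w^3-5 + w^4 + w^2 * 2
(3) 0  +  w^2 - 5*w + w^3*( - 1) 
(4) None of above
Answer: 4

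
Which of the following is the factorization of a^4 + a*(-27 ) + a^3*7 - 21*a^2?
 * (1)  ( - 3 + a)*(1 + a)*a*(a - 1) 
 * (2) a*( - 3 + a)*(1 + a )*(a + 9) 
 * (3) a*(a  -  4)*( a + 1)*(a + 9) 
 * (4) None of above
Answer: 2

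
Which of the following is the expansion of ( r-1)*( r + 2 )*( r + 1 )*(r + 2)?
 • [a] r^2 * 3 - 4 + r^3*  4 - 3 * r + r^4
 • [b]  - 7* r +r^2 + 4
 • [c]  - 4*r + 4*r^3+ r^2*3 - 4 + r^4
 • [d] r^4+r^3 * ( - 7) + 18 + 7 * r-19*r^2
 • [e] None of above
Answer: c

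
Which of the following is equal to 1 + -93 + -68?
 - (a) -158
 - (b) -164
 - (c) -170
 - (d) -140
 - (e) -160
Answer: e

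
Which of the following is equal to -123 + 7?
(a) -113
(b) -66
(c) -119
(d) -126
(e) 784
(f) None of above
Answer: f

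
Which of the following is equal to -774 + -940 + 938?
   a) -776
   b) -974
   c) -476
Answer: a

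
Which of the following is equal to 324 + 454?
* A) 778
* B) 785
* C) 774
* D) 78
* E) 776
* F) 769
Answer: A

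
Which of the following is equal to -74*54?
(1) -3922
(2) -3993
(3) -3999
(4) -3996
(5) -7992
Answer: 4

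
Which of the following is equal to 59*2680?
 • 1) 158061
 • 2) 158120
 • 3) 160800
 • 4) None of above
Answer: 2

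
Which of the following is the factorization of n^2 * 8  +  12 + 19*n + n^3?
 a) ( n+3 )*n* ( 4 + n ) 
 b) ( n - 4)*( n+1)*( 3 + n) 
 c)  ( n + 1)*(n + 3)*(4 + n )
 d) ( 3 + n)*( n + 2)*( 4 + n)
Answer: c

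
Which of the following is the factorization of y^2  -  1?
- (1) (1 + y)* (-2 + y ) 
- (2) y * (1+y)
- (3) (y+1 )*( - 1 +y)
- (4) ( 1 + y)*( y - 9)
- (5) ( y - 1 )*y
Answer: 3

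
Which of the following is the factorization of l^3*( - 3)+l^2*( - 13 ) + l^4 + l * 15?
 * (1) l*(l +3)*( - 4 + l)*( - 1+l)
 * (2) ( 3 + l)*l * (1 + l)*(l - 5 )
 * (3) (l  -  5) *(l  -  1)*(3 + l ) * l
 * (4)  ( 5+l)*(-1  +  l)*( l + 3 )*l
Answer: 3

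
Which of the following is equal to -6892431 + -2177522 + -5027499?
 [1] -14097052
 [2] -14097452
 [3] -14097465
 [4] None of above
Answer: 2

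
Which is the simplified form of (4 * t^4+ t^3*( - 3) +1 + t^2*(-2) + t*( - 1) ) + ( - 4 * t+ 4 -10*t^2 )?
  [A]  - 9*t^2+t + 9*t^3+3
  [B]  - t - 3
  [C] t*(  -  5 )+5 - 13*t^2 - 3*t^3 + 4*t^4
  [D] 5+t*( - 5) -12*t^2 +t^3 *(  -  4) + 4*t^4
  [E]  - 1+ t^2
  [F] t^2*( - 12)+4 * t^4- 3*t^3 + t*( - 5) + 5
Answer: F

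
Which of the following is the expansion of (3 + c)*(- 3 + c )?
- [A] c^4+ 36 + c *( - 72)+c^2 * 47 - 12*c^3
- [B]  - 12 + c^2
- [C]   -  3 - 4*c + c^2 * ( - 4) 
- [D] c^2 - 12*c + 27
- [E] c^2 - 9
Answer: E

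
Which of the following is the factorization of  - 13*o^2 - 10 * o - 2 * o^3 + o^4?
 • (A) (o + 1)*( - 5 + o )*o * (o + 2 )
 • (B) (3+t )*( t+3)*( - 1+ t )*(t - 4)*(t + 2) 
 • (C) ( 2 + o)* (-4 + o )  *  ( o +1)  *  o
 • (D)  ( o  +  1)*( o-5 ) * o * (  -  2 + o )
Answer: A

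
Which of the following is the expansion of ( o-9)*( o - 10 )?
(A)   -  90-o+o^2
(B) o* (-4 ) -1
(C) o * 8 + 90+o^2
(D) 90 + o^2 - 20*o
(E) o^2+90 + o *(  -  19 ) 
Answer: E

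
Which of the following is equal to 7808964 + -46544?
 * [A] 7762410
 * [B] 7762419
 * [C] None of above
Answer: C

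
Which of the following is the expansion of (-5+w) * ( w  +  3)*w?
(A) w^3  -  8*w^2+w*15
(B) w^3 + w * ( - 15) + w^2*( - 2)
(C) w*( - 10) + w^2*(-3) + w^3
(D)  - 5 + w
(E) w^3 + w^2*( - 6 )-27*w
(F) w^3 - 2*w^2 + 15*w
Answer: B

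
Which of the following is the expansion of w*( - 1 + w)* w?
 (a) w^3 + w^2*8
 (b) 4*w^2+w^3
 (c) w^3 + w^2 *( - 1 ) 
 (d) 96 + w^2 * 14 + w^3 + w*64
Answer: c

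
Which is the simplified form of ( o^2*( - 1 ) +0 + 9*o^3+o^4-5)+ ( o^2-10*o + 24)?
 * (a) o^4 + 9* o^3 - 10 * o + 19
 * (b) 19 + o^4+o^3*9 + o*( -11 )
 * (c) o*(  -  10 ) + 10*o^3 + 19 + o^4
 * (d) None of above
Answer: a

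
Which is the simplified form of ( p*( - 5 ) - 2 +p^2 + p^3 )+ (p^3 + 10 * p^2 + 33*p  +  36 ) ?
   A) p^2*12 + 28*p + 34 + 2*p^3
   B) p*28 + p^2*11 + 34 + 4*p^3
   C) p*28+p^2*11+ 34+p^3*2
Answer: C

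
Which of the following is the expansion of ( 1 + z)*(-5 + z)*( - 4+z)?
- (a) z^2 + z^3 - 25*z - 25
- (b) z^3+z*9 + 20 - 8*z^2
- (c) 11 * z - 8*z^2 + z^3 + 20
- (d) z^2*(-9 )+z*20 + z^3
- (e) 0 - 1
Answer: c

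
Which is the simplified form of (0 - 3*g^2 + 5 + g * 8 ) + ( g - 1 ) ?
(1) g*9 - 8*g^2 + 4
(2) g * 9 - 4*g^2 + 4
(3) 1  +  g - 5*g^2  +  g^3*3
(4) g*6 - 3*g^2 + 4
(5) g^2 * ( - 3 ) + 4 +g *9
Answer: 5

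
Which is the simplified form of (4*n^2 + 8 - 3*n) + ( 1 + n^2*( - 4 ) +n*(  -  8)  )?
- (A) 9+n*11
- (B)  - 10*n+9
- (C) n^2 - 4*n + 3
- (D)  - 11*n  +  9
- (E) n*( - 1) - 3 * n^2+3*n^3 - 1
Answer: D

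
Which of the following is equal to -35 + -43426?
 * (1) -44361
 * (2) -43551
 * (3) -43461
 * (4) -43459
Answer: 3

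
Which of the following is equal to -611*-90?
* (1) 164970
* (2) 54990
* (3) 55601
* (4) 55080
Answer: 2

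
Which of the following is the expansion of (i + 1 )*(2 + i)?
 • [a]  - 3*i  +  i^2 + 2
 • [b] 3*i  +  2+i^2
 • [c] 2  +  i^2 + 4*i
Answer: b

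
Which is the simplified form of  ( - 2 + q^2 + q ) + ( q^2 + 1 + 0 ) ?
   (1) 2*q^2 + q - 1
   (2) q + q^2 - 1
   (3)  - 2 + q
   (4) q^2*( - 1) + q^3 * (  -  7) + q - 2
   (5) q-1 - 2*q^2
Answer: 1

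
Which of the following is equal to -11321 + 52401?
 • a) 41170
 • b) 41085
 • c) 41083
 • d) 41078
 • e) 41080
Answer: e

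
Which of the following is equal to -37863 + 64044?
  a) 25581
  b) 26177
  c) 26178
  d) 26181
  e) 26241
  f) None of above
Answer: d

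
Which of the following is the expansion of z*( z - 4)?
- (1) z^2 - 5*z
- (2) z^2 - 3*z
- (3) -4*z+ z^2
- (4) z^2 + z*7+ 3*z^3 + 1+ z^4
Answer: 3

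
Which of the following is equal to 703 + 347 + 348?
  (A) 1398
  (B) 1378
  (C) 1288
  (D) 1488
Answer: A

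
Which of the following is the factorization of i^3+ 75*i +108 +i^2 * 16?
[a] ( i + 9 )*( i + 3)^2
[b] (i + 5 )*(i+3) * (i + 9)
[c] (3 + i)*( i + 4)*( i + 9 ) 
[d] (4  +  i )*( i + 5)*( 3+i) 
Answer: c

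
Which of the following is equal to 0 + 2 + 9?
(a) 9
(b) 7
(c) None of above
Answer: c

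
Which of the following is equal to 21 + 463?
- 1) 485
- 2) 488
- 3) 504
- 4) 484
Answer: 4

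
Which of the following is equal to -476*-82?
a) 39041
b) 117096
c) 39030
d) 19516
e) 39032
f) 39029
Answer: e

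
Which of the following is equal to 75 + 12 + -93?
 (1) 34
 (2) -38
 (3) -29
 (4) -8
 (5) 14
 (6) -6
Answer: 6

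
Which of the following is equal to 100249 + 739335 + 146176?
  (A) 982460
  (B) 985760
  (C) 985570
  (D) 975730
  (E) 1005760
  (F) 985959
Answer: B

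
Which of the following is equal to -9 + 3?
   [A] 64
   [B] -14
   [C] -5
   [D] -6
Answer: D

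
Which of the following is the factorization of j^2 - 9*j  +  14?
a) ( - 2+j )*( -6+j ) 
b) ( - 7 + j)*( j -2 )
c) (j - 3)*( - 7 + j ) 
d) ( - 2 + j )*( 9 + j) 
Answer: b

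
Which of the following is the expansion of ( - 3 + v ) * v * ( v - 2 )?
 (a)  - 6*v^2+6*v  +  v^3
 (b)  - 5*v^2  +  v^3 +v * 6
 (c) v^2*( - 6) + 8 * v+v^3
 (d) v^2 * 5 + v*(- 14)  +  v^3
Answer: b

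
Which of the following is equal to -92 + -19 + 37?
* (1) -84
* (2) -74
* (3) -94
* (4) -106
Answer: 2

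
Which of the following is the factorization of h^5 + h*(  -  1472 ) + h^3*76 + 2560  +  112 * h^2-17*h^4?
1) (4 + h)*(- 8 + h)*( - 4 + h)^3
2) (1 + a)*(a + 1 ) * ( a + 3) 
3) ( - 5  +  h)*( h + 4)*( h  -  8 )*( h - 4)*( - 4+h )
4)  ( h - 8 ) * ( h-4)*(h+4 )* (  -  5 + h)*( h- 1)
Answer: 3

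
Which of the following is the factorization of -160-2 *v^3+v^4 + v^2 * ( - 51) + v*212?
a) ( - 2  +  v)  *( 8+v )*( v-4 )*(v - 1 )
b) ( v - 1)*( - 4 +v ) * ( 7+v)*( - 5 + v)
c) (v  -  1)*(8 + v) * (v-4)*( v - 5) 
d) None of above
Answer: c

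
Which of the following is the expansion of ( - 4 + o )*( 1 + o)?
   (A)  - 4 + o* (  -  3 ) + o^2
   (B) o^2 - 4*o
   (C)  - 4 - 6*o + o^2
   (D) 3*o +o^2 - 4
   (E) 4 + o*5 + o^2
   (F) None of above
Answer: A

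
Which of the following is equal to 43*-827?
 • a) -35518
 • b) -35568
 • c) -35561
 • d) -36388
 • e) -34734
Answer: c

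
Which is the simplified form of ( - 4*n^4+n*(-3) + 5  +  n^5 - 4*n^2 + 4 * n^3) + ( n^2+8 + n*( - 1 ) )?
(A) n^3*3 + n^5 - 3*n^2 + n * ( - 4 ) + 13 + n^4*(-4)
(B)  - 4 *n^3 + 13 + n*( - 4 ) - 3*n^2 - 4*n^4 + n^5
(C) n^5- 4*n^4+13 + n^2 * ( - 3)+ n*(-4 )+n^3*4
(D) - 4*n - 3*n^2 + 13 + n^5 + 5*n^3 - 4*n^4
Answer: C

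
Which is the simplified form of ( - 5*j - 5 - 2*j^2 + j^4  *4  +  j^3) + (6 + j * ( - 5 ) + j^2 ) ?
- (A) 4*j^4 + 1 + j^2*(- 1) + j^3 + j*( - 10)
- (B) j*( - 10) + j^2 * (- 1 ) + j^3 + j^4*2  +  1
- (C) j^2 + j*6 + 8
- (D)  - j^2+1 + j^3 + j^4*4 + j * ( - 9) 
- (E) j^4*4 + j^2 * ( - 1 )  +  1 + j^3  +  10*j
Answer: A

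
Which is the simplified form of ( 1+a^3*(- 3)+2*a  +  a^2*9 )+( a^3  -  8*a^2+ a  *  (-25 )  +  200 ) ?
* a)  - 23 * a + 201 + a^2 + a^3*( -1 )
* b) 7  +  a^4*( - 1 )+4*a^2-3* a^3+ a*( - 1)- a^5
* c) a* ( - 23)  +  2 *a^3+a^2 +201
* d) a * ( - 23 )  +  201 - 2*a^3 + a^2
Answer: d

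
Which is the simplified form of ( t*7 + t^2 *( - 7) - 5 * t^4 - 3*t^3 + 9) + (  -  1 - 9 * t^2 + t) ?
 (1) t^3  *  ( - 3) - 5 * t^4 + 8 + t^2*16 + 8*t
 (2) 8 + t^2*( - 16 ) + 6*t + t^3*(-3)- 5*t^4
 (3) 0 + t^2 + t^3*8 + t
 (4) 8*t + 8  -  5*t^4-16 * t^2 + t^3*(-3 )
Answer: 4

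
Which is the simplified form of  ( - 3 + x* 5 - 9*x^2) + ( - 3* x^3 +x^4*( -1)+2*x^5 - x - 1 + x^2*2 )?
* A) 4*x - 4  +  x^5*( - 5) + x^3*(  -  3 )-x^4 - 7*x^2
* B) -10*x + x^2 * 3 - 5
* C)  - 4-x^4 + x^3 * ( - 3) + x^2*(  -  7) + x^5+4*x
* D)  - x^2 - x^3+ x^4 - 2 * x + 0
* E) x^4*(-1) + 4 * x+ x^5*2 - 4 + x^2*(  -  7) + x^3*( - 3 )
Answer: E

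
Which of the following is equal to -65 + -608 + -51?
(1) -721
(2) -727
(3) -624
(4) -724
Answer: 4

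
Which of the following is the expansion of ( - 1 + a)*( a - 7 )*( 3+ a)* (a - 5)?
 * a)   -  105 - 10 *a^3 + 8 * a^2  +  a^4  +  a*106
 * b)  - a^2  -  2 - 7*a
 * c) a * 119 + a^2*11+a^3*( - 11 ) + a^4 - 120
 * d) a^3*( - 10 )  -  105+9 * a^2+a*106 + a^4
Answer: a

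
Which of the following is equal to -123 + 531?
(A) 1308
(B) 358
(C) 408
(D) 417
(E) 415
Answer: C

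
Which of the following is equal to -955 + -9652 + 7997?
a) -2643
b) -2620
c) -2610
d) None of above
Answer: c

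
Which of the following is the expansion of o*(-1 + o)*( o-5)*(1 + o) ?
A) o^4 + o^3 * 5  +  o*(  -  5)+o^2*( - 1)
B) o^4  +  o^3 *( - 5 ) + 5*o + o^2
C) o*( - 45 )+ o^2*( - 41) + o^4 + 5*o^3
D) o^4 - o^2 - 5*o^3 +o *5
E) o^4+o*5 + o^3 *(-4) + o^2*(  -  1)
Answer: D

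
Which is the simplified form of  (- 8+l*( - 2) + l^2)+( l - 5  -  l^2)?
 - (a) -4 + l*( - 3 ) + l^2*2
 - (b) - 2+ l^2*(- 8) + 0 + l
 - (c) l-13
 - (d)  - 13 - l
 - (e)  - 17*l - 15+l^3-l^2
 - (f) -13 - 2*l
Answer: d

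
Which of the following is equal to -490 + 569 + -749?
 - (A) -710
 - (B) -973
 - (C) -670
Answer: C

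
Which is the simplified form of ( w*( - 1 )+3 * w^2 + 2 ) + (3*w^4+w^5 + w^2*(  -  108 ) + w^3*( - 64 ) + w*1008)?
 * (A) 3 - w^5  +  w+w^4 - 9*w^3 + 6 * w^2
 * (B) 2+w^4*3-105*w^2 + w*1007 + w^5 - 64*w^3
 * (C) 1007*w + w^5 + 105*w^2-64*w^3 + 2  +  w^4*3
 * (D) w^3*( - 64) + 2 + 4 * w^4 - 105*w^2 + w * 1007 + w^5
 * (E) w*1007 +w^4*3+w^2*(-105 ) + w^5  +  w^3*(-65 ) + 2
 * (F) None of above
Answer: B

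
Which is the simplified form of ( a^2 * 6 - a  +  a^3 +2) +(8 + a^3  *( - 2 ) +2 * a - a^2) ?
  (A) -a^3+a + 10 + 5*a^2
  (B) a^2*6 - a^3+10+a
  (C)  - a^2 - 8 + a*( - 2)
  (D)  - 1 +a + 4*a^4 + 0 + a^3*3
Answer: A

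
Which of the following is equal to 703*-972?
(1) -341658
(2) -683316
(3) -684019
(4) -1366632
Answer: 2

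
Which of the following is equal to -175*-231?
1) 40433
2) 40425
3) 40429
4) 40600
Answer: 2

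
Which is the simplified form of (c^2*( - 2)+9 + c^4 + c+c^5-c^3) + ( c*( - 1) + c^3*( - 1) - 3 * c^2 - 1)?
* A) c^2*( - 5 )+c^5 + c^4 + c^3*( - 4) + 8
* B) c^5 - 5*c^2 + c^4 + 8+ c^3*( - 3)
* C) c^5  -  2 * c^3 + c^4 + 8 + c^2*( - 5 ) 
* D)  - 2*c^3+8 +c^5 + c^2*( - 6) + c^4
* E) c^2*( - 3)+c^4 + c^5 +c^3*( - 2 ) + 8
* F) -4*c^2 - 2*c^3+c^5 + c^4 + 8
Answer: C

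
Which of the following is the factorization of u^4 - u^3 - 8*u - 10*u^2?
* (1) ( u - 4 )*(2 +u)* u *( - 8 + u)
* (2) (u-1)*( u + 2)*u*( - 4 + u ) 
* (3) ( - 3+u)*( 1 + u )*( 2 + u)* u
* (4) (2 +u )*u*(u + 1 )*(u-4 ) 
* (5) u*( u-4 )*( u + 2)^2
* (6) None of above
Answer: 4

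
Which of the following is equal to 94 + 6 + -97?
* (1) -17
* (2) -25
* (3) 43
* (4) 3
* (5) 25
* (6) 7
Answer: 4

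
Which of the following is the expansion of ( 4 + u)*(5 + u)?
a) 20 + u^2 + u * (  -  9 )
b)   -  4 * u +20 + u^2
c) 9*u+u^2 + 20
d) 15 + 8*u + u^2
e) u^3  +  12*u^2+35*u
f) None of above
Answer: c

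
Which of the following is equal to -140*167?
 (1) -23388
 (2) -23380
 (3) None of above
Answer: 2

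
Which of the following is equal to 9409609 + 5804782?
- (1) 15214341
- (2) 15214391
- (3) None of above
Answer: 2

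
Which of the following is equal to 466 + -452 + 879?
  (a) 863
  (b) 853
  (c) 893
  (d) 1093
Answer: c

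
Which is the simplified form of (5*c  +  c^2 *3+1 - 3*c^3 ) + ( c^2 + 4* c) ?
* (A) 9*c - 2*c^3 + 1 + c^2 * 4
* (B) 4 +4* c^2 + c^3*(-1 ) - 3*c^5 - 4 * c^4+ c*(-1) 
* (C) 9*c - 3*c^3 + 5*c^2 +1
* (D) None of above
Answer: D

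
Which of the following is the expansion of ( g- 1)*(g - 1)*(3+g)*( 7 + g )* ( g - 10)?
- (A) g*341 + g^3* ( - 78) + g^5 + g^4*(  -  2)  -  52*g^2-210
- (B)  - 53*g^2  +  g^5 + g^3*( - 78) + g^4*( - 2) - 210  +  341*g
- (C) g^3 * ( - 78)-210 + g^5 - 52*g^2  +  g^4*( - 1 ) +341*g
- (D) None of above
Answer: A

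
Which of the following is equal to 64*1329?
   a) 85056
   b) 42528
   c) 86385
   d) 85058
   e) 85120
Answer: a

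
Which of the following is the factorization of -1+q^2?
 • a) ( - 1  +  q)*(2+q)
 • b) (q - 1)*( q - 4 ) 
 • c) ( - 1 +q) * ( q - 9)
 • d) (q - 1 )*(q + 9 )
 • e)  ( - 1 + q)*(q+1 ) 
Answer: e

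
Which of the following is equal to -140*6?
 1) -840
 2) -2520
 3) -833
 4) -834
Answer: 1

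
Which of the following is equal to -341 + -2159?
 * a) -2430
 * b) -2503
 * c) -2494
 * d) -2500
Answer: d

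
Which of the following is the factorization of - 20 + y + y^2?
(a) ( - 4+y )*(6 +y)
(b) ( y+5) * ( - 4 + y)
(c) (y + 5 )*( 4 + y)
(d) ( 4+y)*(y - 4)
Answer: b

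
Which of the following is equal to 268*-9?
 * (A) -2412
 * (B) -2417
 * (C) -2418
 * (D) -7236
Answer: A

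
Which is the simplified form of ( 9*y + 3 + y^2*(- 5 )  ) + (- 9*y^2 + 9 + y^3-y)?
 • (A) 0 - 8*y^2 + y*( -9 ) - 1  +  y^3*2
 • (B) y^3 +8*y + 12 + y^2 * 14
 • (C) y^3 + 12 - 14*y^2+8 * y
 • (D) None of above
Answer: C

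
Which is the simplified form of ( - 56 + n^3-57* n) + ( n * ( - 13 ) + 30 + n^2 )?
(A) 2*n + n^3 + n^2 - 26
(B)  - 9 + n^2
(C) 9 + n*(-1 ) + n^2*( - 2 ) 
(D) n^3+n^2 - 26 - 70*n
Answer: D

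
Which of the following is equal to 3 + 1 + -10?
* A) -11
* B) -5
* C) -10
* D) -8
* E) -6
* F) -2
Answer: E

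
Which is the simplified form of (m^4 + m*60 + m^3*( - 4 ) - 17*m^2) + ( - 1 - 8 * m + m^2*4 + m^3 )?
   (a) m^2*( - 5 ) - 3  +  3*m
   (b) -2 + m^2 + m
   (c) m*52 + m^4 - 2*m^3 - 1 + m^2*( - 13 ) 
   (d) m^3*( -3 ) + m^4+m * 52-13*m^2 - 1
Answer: d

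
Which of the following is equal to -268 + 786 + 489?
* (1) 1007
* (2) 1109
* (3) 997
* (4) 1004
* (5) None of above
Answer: 1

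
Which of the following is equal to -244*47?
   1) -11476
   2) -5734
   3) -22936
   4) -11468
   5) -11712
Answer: 4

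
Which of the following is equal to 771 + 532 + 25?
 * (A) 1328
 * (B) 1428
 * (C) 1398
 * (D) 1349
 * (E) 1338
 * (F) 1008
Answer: A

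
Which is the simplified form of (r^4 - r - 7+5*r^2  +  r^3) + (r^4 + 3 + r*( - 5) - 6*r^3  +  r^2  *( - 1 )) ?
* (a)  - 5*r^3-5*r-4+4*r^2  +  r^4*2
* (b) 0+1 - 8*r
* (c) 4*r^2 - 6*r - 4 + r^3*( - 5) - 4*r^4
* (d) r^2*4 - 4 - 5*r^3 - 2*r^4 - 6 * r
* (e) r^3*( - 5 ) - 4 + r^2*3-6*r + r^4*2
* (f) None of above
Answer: f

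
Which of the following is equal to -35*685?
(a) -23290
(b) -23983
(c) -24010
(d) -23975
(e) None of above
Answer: d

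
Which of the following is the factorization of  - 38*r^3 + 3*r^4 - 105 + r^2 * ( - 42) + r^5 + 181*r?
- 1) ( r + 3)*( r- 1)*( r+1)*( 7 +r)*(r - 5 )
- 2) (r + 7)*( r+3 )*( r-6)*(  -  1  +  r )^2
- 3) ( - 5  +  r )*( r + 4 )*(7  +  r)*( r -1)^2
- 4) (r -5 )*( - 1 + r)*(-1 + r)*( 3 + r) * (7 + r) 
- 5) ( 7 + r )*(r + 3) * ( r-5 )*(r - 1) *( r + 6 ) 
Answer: 4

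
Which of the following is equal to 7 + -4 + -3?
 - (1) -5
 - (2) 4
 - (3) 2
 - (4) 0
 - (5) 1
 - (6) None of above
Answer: 4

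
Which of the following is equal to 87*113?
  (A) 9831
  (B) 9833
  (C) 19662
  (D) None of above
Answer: A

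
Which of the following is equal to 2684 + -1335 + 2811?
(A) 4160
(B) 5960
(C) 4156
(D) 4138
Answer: A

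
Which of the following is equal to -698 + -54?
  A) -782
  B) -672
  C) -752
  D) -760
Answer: C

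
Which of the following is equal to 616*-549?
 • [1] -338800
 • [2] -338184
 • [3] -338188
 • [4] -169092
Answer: 2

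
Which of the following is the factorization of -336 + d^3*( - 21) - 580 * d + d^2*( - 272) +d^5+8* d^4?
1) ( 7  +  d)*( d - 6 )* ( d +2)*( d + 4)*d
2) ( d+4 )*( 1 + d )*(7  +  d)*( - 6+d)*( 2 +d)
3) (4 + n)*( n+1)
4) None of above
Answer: 2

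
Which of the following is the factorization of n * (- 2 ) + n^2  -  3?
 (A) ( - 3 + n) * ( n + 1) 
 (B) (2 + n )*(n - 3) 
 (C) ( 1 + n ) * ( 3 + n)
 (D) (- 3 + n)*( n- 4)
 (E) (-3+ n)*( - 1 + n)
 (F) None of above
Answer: A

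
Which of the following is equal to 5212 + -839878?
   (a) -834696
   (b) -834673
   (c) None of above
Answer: c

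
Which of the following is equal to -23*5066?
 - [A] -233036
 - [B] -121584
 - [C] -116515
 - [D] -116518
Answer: D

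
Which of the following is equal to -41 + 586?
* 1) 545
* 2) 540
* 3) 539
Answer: 1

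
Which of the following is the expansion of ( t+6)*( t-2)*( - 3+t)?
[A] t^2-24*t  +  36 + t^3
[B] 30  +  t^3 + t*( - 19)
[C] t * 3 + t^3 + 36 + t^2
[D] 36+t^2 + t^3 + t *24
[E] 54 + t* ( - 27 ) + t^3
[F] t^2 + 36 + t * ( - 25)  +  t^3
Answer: A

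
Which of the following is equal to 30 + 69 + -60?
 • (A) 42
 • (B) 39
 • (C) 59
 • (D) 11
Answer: B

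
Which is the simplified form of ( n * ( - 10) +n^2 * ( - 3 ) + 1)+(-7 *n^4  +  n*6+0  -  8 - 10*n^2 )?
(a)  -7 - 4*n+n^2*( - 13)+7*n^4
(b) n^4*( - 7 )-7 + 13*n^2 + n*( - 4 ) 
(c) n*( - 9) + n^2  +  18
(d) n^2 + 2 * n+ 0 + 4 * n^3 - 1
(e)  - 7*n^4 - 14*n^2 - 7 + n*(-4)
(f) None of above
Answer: f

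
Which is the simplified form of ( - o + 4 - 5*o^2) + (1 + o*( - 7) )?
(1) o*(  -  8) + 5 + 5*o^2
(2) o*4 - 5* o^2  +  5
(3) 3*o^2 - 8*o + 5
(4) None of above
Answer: 4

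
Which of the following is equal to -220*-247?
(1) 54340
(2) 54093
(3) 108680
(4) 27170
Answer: 1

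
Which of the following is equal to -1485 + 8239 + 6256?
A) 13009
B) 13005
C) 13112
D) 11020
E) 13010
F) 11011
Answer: E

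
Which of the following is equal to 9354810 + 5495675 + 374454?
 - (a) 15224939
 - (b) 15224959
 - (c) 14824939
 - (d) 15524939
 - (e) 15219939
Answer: a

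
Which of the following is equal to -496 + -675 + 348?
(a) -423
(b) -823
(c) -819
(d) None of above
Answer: b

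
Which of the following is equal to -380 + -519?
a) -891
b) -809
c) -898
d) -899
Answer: d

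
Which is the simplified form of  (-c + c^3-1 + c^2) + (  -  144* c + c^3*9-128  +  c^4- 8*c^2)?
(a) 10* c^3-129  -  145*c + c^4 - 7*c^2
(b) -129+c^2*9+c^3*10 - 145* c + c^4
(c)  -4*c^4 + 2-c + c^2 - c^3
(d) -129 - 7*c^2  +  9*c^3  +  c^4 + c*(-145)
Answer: a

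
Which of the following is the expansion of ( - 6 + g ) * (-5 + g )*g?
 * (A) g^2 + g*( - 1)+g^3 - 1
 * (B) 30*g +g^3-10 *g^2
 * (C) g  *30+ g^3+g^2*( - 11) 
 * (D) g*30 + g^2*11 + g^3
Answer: C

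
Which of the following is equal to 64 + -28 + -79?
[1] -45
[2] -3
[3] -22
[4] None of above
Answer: 4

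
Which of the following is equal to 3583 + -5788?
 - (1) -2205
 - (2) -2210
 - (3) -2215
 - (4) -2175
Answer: 1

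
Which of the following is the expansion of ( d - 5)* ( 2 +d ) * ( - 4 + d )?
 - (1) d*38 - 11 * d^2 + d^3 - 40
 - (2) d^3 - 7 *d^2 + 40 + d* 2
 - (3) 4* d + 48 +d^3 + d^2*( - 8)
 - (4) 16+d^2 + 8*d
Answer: 2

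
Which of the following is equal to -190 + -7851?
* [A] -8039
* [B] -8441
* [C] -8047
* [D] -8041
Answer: D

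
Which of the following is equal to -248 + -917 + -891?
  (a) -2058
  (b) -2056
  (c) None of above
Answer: b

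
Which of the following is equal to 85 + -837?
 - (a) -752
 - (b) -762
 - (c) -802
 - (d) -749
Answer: a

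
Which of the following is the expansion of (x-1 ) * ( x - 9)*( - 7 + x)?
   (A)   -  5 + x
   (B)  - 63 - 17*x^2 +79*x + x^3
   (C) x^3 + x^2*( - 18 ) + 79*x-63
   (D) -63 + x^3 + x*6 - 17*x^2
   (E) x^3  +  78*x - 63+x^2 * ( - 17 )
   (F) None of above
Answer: B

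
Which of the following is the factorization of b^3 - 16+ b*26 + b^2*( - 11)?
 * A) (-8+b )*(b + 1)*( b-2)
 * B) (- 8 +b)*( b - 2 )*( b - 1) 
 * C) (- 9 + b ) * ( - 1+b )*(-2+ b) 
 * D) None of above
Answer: B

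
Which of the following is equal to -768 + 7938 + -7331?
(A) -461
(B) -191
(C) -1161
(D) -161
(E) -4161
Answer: D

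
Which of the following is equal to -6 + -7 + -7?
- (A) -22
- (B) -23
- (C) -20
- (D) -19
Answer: C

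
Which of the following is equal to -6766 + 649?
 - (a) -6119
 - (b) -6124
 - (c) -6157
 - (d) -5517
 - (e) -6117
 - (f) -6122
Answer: e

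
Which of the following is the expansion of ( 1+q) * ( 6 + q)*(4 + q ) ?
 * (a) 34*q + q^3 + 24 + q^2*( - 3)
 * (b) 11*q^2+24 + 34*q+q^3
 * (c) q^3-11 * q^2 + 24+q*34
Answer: b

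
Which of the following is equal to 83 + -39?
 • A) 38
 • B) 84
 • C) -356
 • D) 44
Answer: D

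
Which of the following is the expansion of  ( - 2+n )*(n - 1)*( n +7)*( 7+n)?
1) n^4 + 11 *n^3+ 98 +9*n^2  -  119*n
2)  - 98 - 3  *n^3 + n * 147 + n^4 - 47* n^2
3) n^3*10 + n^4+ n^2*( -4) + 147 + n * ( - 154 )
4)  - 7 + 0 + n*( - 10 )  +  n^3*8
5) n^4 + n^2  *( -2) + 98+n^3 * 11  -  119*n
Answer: 1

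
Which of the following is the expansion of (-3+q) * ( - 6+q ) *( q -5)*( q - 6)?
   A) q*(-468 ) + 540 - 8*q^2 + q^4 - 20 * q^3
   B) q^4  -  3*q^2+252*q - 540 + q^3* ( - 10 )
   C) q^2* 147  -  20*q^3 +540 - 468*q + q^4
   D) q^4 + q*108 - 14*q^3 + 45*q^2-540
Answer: C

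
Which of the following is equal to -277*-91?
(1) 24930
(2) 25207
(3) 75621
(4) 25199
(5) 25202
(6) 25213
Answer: 2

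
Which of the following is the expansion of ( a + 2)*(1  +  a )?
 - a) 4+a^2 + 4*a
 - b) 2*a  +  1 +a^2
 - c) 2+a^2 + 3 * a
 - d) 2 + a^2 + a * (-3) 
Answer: c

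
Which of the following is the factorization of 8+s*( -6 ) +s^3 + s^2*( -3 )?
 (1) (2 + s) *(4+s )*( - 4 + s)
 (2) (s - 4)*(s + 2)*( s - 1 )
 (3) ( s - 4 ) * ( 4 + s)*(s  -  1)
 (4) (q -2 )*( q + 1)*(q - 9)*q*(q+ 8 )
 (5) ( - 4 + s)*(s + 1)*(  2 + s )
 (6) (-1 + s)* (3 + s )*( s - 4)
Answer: 2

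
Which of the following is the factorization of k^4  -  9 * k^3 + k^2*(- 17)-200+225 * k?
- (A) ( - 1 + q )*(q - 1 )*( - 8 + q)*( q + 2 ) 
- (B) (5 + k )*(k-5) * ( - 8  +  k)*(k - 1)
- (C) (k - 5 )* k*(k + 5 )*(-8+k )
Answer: B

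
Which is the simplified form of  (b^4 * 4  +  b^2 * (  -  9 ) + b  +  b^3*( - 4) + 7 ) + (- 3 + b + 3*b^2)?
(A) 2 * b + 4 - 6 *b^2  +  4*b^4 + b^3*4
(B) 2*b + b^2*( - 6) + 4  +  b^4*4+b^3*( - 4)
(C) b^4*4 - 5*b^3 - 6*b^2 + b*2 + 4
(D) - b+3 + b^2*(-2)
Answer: B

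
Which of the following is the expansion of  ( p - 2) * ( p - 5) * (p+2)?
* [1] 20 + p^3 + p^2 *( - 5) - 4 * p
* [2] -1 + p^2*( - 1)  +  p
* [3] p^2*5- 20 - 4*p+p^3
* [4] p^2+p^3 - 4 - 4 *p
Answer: 1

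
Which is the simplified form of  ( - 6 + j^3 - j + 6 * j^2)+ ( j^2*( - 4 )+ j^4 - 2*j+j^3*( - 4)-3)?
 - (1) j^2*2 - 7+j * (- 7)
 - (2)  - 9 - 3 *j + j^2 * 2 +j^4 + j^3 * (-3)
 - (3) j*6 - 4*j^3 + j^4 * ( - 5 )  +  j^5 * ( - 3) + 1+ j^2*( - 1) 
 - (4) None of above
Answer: 2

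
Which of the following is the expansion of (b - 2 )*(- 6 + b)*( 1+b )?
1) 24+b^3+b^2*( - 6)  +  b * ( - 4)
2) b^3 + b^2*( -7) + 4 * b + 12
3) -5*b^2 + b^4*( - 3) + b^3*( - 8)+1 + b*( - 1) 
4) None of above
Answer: 2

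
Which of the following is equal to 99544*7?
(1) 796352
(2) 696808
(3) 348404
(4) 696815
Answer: 2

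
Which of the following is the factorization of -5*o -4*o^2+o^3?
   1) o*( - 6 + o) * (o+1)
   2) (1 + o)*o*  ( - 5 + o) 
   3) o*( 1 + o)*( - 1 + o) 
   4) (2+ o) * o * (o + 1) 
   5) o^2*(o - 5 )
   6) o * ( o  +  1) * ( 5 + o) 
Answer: 2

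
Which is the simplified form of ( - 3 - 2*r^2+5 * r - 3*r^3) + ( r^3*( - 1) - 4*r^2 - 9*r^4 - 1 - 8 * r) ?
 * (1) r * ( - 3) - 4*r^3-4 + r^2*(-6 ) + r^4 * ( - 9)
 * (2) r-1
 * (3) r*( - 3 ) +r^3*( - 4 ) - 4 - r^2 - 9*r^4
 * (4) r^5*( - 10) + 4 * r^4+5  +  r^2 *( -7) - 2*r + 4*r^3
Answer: 1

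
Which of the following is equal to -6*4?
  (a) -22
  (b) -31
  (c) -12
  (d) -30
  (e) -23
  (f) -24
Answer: f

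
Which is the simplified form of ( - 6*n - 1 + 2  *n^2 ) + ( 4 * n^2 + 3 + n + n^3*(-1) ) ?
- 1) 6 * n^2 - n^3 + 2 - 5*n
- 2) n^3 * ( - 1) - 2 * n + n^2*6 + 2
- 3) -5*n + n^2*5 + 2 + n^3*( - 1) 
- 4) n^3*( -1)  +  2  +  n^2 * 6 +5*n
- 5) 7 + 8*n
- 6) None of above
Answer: 1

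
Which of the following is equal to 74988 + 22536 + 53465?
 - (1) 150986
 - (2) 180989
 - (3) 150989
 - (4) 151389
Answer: 3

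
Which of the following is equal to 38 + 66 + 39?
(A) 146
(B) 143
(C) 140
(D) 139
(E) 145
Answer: B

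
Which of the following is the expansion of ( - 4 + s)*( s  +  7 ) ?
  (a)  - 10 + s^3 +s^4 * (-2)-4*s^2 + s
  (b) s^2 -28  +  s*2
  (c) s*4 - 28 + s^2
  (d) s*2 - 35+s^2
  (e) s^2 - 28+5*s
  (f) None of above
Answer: f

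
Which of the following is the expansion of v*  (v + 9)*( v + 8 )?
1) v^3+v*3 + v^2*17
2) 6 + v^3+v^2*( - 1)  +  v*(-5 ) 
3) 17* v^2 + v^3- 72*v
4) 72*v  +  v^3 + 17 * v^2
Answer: 4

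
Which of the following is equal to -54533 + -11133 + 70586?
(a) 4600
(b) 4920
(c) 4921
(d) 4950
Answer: b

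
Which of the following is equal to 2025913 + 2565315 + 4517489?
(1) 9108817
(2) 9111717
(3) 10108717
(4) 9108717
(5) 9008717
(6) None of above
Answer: 4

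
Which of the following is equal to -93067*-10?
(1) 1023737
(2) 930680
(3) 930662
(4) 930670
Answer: 4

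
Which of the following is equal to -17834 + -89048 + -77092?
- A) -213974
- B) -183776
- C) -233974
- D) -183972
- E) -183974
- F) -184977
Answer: E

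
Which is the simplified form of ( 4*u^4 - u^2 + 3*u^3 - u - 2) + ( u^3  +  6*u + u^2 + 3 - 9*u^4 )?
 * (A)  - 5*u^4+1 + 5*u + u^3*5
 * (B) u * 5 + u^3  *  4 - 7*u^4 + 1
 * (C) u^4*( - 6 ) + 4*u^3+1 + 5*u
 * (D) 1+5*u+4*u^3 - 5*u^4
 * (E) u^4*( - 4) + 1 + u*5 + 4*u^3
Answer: D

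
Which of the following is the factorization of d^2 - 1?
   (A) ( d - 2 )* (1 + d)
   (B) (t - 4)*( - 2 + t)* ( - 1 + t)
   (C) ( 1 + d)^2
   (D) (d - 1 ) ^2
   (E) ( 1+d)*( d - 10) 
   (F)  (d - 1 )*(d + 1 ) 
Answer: F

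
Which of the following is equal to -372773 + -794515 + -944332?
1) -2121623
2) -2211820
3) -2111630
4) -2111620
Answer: 4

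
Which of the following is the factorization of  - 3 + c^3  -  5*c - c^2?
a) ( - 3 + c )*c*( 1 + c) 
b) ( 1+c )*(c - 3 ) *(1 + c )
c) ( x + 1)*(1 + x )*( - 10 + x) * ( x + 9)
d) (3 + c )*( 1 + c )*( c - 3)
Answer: b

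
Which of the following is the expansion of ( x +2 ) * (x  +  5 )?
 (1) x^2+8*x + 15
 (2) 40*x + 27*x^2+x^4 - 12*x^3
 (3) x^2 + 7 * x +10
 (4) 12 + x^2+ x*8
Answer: 3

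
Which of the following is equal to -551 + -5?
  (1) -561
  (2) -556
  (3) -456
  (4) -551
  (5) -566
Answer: 2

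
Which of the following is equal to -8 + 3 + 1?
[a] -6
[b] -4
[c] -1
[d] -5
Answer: b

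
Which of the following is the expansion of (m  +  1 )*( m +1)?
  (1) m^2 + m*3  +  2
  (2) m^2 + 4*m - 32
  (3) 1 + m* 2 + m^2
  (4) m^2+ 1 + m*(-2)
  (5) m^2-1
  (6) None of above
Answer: 3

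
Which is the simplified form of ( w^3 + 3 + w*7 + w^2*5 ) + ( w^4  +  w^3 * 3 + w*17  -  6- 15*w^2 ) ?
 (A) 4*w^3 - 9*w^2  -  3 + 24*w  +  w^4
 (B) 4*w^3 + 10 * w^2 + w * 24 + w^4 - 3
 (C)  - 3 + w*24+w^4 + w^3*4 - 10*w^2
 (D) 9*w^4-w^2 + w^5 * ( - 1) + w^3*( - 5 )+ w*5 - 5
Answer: C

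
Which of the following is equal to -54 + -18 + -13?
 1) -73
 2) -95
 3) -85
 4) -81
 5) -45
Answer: 3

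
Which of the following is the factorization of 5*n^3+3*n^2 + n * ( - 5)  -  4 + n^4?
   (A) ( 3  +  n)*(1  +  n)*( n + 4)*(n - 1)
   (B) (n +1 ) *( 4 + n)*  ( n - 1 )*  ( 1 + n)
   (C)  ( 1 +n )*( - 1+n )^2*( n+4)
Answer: B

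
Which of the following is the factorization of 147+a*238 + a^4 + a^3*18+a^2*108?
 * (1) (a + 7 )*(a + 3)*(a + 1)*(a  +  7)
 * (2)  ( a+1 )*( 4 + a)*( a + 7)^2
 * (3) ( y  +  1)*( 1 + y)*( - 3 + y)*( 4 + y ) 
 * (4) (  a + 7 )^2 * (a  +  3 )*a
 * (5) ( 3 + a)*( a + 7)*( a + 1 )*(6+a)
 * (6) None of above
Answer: 1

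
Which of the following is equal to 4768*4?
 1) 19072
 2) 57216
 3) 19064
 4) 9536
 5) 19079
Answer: 1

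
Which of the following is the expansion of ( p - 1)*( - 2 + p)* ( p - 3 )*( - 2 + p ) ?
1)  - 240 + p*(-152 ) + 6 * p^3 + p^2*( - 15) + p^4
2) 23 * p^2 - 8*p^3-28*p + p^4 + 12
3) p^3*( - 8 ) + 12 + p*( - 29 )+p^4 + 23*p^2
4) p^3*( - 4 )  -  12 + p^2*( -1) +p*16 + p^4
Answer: 2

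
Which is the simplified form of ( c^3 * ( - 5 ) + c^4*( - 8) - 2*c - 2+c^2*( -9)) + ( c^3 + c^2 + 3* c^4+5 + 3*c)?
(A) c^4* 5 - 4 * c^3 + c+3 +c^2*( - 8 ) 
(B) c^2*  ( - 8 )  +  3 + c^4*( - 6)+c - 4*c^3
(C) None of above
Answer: C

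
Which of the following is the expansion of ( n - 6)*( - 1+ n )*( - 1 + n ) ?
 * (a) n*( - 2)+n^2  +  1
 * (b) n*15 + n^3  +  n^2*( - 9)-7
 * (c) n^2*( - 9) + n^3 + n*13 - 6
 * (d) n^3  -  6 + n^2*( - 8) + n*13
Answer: d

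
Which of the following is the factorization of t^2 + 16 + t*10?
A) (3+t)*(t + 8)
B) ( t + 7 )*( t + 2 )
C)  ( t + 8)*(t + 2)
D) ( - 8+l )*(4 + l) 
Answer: C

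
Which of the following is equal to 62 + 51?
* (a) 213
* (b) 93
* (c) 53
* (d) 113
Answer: d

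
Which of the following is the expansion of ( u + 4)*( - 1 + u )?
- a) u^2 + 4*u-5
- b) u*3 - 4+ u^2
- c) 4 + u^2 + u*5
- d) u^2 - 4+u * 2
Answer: b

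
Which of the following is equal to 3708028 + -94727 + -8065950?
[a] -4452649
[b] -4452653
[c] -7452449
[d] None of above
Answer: a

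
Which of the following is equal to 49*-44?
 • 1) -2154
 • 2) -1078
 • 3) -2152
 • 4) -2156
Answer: 4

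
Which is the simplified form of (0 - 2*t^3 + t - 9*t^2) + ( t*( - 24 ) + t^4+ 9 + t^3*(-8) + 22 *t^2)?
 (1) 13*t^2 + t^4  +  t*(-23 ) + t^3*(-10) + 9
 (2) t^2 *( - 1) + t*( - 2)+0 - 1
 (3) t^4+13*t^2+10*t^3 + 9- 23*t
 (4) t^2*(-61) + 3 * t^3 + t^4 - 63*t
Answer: 1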